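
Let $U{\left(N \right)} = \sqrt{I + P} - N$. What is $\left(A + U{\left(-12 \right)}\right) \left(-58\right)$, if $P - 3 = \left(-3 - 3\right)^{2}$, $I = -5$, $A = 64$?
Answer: $-4408 - 58 \sqrt{34} \approx -4746.2$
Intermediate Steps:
$P = 39$ ($P = 3 + \left(-3 - 3\right)^{2} = 3 + \left(-6\right)^{2} = 3 + 36 = 39$)
$U{\left(N \right)} = \sqrt{34} - N$ ($U{\left(N \right)} = \sqrt{-5 + 39} - N = \sqrt{34} - N$)
$\left(A + U{\left(-12 \right)}\right) \left(-58\right) = \left(64 + \left(\sqrt{34} - -12\right)\right) \left(-58\right) = \left(64 + \left(\sqrt{34} + 12\right)\right) \left(-58\right) = \left(64 + \left(12 + \sqrt{34}\right)\right) \left(-58\right) = \left(76 + \sqrt{34}\right) \left(-58\right) = -4408 - 58 \sqrt{34}$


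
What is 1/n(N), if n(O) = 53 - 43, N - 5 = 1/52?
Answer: 1/10 ≈ 0.10000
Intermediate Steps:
N = 261/52 (N = 5 + 1/52 = 261/52 ≈ 5.0192)
n(O) = 10
1/n(N) = 1/10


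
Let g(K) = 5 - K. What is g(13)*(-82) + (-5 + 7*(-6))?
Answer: 609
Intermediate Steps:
g(13)*(-82) + (-5 + 7*(-6)) = (5 - 1*13)*(-82) + (-5 + 7*(-6)) = (5 - 13)*(-82) + (-5 - 42) = -8*(-82) - 47 = 656 - 47 = 609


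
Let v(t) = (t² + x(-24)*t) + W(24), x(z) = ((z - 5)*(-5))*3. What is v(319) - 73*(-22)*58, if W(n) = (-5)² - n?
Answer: 333675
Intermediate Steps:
W(n) = 25 - n
x(z) = 75 - 15*z (x(z) = ((-5 + z)*(-5))*3 = (25 - 5*z)*3 = 75 - 15*z)
v(t) = 1 + t² + 435*t (v(t) = (t² + (75 - 15*(-24))*t) + (25 - 1*24) = (t² + (75 + 360)*t) + (25 - 24) = (t² + 435*t) + 1 = 1 + t² + 435*t)
v(319) - 73*(-22)*58 = (1 + 319² + 435*319) - 73*(-22)*58 = (1 + 101761 + 138765) + 1606*58 = 240527 + 93148 = 333675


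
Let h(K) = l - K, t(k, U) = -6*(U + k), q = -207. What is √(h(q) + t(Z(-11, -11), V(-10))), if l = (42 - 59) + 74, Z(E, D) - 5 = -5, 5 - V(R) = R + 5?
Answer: 2*√51 ≈ 14.283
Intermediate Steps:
V(R) = -R (V(R) = 5 - (R + 5) = 5 - (5 + R) = 5 + (-5 - R) = -R)
Z(E, D) = 0 (Z(E, D) = 5 - 5 = 0)
l = 57 (l = -17 + 74 = 57)
t(k, U) = -6*U - 6*k
h(K) = 57 - K
√(h(q) + t(Z(-11, -11), V(-10))) = √((57 - 1*(-207)) + (-(-6)*(-10) - 6*0)) = √((57 + 207) + (-6*10 + 0)) = √(264 + (-60 + 0)) = √(264 - 60) = √204 = 2*√51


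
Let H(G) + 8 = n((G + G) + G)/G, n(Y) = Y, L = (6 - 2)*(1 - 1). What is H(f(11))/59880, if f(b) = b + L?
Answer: -1/11976 ≈ -8.3500e-5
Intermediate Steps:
L = 0 (L = 4*0 = 0)
f(b) = b (f(b) = b + 0 = b)
H(G) = -5 (H(G) = -8 + ((G + G) + G)/G = -8 + (2*G + G)/G = -8 + (3*G)/G = -8 + 3 = -5)
H(f(11))/59880 = -5/59880 = -5*1/59880 = -1/11976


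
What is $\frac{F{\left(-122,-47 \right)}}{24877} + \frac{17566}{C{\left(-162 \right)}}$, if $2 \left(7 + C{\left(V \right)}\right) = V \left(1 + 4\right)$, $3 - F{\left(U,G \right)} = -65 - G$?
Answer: $- \frac{218490365}{5124662} \approx -42.635$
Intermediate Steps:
$F{\left(U,G \right)} = 68 + G$ ($F{\left(U,G \right)} = 3 - \left(-65 - G\right) = 3 + \left(65 + G\right) = 68 + G$)
$C{\left(V \right)} = -7 + \frac{5 V}{2}$ ($C{\left(V \right)} = -7 + \frac{V \left(1 + 4\right)}{2} = -7 + \frac{V 5}{2} = -7 + \frac{5 V}{2}$)
$\frac{F{\left(-122,-47 \right)}}{24877} + \frac{17566}{C{\left(-162 \right)}} = \frac{68 - 47}{24877} + \frac{17566}{-7 + \frac{5}{2} \left(-162\right)} = 21 \cdot \frac{1}{24877} + \frac{17566}{-7 - 405} = \frac{21}{24877} + \frac{17566}{-412} = \frac{21}{24877} + 17566 \left(- \frac{1}{412}\right) = \frac{21}{24877} - \frac{8783}{206} = - \frac{218490365}{5124662}$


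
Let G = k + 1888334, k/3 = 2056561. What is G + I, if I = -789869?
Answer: 7268148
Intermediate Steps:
k = 6169683 (k = 3*2056561 = 6169683)
G = 8058017 (G = 6169683 + 1888334 = 8058017)
G + I = 8058017 - 789869 = 7268148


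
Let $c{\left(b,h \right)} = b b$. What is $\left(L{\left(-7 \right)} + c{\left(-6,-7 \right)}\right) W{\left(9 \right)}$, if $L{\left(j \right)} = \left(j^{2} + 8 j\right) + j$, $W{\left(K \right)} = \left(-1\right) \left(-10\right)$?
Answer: $220$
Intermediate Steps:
$W{\left(K \right)} = 10$
$c{\left(b,h \right)} = b^{2}$
$L{\left(j \right)} = j^{2} + 9 j$
$\left(L{\left(-7 \right)} + c{\left(-6,-7 \right)}\right) W{\left(9 \right)} = \left(- 7 \left(9 - 7\right) + \left(-6\right)^{2}\right) 10 = \left(\left(-7\right) 2 + 36\right) 10 = \left(-14 + 36\right) 10 = 22 \cdot 10 = 220$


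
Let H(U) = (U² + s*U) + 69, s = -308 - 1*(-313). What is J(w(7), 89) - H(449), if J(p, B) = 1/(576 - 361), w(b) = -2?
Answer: -43841724/215 ≈ -2.0392e+5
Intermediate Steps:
s = 5 (s = -308 + 313 = 5)
H(U) = 69 + U² + 5*U (H(U) = (U² + 5*U) + 69 = 69 + U² + 5*U)
J(p, B) = 1/215
J(w(7), 89) - H(449) = 1/215 - (69 + 449² + 5*449) = 1/215 - (69 + 201601 + 2245) = 1/215 - 1*203915 = 1/215 - 203915 = -43841724/215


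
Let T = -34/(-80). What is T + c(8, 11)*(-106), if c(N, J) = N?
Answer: -33903/40 ≈ -847.58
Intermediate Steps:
T = 17/40 (T = -34*(-1/80) = 17/40 ≈ 0.42500)
T + c(8, 11)*(-106) = 17/40 + 8*(-106) = 17/40 - 848 = -33903/40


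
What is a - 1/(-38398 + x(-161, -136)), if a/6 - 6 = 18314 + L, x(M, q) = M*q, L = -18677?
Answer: -35347283/16502 ≈ -2142.0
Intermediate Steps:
a = -2142 (a = 36 + 6*(18314 - 18677) = 36 + 6*(-363) = 36 - 2178 = -2142)
a - 1/(-38398 + x(-161, -136)) = -2142 - 1/(-38398 - 161*(-136)) = -2142 - 1/(-38398 + 21896) = -2142 - 1/(-16502) = -2142 - 1*(-1/16502) = -2142 + 1/16502 = -35347283/16502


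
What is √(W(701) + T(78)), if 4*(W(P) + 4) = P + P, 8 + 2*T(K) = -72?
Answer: √1226/2 ≈ 17.507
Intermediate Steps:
T(K) = -40 (T(K) = -4 + (½)*(-72) = -4 - 36 = -40)
W(P) = -4 + P/2 (W(P) = -4 + (P + P)/4 = -4 + (2*P)/4 = -4 + P/2)
√(W(701) + T(78)) = √((-4 + (½)*701) - 40) = √((-4 + 701/2) - 40) = √(693/2 - 40) = √(613/2) = √1226/2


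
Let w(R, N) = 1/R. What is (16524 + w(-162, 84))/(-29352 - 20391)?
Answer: -2676887/8058366 ≈ -0.33219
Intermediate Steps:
(16524 + w(-162, 84))/(-29352 - 20391) = (16524 + 1/(-162))/(-29352 - 20391) = (16524 - 1/162)/(-49743) = (2676887/162)*(-1/49743) = -2676887/8058366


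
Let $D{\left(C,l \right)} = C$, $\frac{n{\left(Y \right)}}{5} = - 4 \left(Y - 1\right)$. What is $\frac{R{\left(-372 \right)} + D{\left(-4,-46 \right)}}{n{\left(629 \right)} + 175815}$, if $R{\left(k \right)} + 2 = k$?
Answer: $- \frac{378}{163255} \approx -0.0023154$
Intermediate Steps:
$n{\left(Y \right)} = 20 - 20 Y$ ($n{\left(Y \right)} = 5 \left(- 4 \left(Y - 1\right)\right) = 5 \left(- 4 \left(-1 + Y\right)\right) = 5 \left(4 - 4 Y\right) = 20 - 20 Y$)
$R{\left(k \right)} = -2 + k$
$\frac{R{\left(-372 \right)} + D{\left(-4,-46 \right)}}{n{\left(629 \right)} + 175815} = \frac{\left(-2 - 372\right) - 4}{\left(20 - 12580\right) + 175815} = \frac{-374 - 4}{\left(20 - 12580\right) + 175815} = - \frac{378}{-12560 + 175815} = - \frac{378}{163255}$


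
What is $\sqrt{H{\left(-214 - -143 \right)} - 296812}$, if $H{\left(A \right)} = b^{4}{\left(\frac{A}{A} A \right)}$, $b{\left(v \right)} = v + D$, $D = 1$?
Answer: $2 \sqrt{5928297} \approx 4869.6$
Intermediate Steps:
$b{\left(v \right)} = 1 + v$ ($b{\left(v \right)} = v + 1 = 1 + v$)
$H{\left(A \right)} = \left(1 + A\right)^{4}$ ($H{\left(A \right)} = \left(1 + \frac{A}{A} A\right)^{4} = \left(1 + 1 A\right)^{4} = \left(1 + A\right)^{4}$)
$\sqrt{H{\left(-214 - -143 \right)} - 296812} = \sqrt{\left(1 - 71\right)^{4} - 296812} = \sqrt{\left(-70\right)^{4} - 296812} = \sqrt{24010000 - 296812} = \sqrt{23713188} = 2 \sqrt{5928297}$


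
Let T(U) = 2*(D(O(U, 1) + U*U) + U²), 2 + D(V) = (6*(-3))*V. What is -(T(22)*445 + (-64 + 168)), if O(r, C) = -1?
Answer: 7308576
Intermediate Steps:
D(V) = -2 - 18*V (D(V) = -2 + (6*(-3))*V = -2 - 18*V)
T(U) = 32 - 34*U² (T(U) = 2*((-2 - 18*(-1 + U*U)) + U²) = 2*((-2 - 18*(-1 + U²)) + U²) = 2*((-2 + (18 - 18*U²)) + U²) = 2*((16 - 18*U²) + U²) = 2*(16 - 17*U²) = 32 - 34*U²)
-(T(22)*445 + (-64 + 168)) = -((32 - 34*22²)*445 + (-64 + 168)) = -((32 - 34*484)*445 + 104) = -((32 - 16456)*445 + 104) = -(-16424*445 + 104) = -(-7308680 + 104) = -1*(-7308576) = 7308576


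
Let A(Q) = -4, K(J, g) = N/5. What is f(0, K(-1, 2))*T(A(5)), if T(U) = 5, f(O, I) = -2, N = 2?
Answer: -10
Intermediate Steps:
K(J, g) = ⅖ (K(J, g) = 2/5 = 2*(⅕) = ⅖)
f(0, K(-1, 2))*T(A(5)) = -2*5 = -10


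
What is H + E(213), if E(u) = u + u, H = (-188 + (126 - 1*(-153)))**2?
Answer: 8707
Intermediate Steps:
H = 8281 (H = (-188 + (126 + 153))**2 = (-188 + 279)**2 = 91**2 = 8281)
E(u) = 2*u
H + E(213) = 8281 + 2*213 = 8281 + 426 = 8707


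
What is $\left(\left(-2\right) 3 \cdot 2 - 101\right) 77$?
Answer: $-8701$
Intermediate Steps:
$\left(\left(-2\right) 3 \cdot 2 - 101\right) 77 = \left(\left(-6\right) 2 - 101\right) 77 = \left(-12 - 101\right) 77 = \left(-113\right) 77 = -8701$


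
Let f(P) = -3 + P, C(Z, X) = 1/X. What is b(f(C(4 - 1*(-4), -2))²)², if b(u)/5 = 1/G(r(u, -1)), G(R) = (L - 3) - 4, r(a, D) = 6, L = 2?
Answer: 1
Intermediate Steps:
G(R) = -5 (G(R) = (2 - 3) - 4 = -1 - 4 = -5)
b(u) = -1 (b(u) = 5/(-5) = 5*(-⅕) = -1)
b(f(C(4 - 1*(-4), -2))²)² = (-1)² = 1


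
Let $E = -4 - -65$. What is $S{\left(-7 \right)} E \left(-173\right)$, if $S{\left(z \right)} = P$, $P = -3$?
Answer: $31659$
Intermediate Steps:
$S{\left(z \right)} = -3$
$E = 61$ ($E = -4 + 65 = 61$)
$S{\left(-7 \right)} E \left(-173\right) = \left(-3\right) 61 \left(-173\right) = \left(-183\right) \left(-173\right) = 31659$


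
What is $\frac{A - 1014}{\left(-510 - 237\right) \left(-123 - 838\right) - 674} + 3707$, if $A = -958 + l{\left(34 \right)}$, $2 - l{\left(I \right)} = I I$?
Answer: $\frac{2658631325}{717193} \approx 3707.0$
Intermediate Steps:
$l{\left(I \right)} = 2 - I^{2}$ ($l{\left(I \right)} = 2 - I I = 2 - I^{2}$)
$A = -2112$ ($A = -958 + \left(2 - 34^{2}\right) = -958 + \left(2 - 1156\right) = -958 - 1154 = -2112$)
$\frac{A - 1014}{\left(-510 - 237\right) \left(-123 - 838\right) - 674} + 3707 = \frac{-2112 - 1014}{\left(-510 - 237\right) \left(-123 - 838\right) - 674} + 3707 = - \frac{3126}{\left(-747\right) \left(-961\right) - 674} + 3707 = - \frac{3126}{717867 - 674} + 3707 = - \frac{3126}{717193} + 3707 = \frac{2658631325}{717193}$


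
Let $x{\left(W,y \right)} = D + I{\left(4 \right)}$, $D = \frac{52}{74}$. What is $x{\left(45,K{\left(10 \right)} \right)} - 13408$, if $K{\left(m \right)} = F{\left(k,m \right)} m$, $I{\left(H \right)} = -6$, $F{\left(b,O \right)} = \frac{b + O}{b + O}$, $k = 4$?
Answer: $- \frac{496292}{37} \approx -13413.0$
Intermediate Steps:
$F{\left(b,O \right)} = 1$ ($F{\left(b,O \right)} = \frac{O + b}{O + b} = 1$)
$D = \frac{26}{37}$ ($D = 52 \cdot \frac{1}{74} = \frac{26}{37} \approx 0.7027$)
$K{\left(m \right)} = m$ ($K{\left(m \right)} = 1 m = m$)
$x{\left(W,y \right)} = - \frac{196}{37}$ ($x{\left(W,y \right)} = \frac{26}{37} - 6 = - \frac{196}{37}$)
$x{\left(45,K{\left(10 \right)} \right)} - 13408 = - \frac{196}{37} - 13408 = - \frac{496292}{37}$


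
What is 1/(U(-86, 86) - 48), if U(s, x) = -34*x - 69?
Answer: -1/3041 ≈ -0.00032884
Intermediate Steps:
U(s, x) = -69 - 34*x
1/(U(-86, 86) - 48) = 1/((-69 - 34*86) - 48) = 1/((-69 - 2924) - 48) = 1/(-2993 - 48) = 1/(-3041) = -1/3041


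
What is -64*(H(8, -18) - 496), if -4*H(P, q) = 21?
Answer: 32080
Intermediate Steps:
H(P, q) = -21/4 (H(P, q) = -¼*21 = -21/4)
-64*(H(8, -18) - 496) = -64*(-21/4 - 496) = -64*(-2005/4) = 32080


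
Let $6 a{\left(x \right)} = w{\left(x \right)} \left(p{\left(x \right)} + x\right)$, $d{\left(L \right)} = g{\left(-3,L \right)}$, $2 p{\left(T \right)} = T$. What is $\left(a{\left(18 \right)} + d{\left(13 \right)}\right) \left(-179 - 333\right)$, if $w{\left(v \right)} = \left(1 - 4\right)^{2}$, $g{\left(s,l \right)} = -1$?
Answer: $-20224$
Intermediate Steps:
$p{\left(T \right)} = \frac{T}{2}$
$d{\left(L \right)} = -1$
$w{\left(v \right)} = 9$ ($w{\left(v \right)} = \left(-3\right)^{2} = 9$)
$a{\left(x \right)} = \frac{9 x}{4}$ ($a{\left(x \right)} = \frac{9 \left(\frac{x}{2} + x\right)}{6} = \frac{9 \frac{3 x}{2}}{6} = \frac{\frac{27}{2} x}{6} = \frac{9 x}{4}$)
$\left(a{\left(18 \right)} + d{\left(13 \right)}\right) \left(-179 - 333\right) = \left(\frac{9}{4} \cdot 18 - 1\right) \left(-179 - 333\right) = \left(\frac{81}{2} - 1\right) \left(-512\right) = \frac{79}{2} \left(-512\right) = -20224$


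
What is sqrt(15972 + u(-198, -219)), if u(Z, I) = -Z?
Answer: 7*sqrt(330) ≈ 127.16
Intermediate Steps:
sqrt(15972 + u(-198, -219)) = sqrt(15972 - 1*(-198)) = sqrt(15972 + 198) = sqrt(16170) = 7*sqrt(330)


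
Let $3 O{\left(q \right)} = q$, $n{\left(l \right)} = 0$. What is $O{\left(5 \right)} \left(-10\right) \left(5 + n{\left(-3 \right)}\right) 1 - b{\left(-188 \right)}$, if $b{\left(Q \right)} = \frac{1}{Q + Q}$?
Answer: $- \frac{93997}{1128} \approx -83.331$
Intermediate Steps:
$b{\left(Q \right)} = \frac{1}{2 Q}$
$O{\left(q \right)} = \frac{q}{3}$
$O{\left(5 \right)} \left(-10\right) \left(5 + n{\left(-3 \right)}\right) 1 - b{\left(-188 \right)} = \frac{1}{3} \cdot 5 \left(-10\right) \left(5 + 0\right) 1 - \frac{1}{2 \left(-188\right)} = \frac{5}{3} \left(-10\right) 5 \cdot 1 - \frac{1}{2} \left(- \frac{1}{188}\right) = \left(- \frac{50}{3}\right) 5 - - \frac{1}{376} = - \frac{250}{3} + \frac{1}{376} = - \frac{93997}{1128}$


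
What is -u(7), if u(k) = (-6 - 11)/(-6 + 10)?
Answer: 17/4 ≈ 4.2500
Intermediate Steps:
u(k) = -17/4
-u(7) = -1*(-17/4) = 17/4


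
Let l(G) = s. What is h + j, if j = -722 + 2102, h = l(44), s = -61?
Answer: 1319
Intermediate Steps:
l(G) = -61
h = -61
j = 1380
h + j = -61 + 1380 = 1319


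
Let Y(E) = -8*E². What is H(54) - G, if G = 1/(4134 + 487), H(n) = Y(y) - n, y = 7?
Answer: -2060967/4621 ≈ -446.00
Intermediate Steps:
H(n) = -392 - n (H(n) = -8*7² - n = -8*49 - n = -392 - n)
G = 1/4621 ≈ 0.00021640
H(54) - G = (-392 - 1*54) - 1*1/4621 = (-392 - 54) - 1/4621 = -446 - 1/4621 = -2060967/4621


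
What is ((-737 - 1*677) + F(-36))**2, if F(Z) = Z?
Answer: 2102500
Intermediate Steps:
((-737 - 1*677) + F(-36))**2 = ((-737 - 1*677) - 36)**2 = ((-737 - 677) - 36)**2 = (-1414 - 36)**2 = (-1450)**2 = 2102500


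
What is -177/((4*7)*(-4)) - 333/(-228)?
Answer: 6471/2128 ≈ 3.0409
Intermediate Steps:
-177/((4*7)*(-4)) - 333/(-228) = -177/(28*(-4)) - 333*(-1/228) = -177/(-112) + 111/76 = -177*(-1/112) + 111/76 = 177/112 + 111/76 = 6471/2128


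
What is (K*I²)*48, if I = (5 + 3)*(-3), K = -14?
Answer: -387072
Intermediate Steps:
I = -24 (I = 8*(-3) = -24)
(K*I²)*48 = -14*(-24)²*48 = -14*576*48 = -8064*48 = -387072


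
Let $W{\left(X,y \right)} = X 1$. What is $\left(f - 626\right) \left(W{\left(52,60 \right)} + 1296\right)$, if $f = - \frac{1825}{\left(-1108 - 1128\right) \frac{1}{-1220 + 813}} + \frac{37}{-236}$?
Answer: $- \frac{42606516384}{32981} \approx -1.2919 \cdot 10^{6}$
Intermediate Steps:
$W{\left(X,y \right)} = X$
$f = - \frac{10961102}{32981}$ ($f = - \frac{1825}{\left(-2236\right) \frac{1}{-407}} + 37 \left(- \frac{1}{236}\right) = - \frac{1825}{\left(-2236\right) \left(- \frac{1}{407}\right)} - \frac{37}{236} = - \frac{1825}{\frac{2236}{407}} - \frac{37}{236} = \left(-1825\right) \frac{407}{2236} - \frac{37}{236} = - \frac{742775}{2236} - \frac{37}{236} = - \frac{10961102}{32981} \approx -332.35$)
$\left(f - 626\right) \left(W{\left(52,60 \right)} + 1296\right) = \left(- \frac{10961102}{32981} - 626\right) \left(52 + 1296\right) = \left(- \frac{31607208}{32981}\right) 1348 = - \frac{42606516384}{32981}$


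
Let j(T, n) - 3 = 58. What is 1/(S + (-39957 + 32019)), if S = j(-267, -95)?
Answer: -1/7877 ≈ -0.00012695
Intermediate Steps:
j(T, n) = 61 (j(T, n) = 3 + 58 = 61)
S = 61
1/(S + (-39957 + 32019)) = 1/(61 + (-39957 + 32019)) = 1/(61 - 7938) = 1/(-7877) = -1/7877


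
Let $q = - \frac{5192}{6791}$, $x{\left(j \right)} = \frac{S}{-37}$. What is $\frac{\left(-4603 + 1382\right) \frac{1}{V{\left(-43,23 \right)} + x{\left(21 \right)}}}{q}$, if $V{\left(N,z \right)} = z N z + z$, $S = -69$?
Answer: $- \frac{809331007}{4365013048} \approx -0.18541$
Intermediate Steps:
$x{\left(j \right)} = \frac{69}{37}$ ($x{\left(j \right)} = - \frac{69}{-37} = \left(-69\right) \left(- \frac{1}{37}\right) = \frac{69}{37}$)
$V{\left(N,z \right)} = z + N z^{2}$ ($V{\left(N,z \right)} = N z z + z = N z^{2} + z = z + N z^{2}$)
$q = - \frac{5192}{6791}$ ($q = \left(-5192\right) \frac{1}{6791} = - \frac{5192}{6791} \approx -0.76454$)
$\frac{\left(-4603 + 1382\right) \frac{1}{V{\left(-43,23 \right)} + x{\left(21 \right)}}}{q} = \frac{\left(-4603 + 1382\right) \frac{1}{23 \left(1 - 989\right) + \frac{69}{37}}}{- \frac{5192}{6791}} = - \frac{3221}{23 \left(1 - 989\right) + \frac{69}{37}} \left(- \frac{6791}{5192}\right) = - \frac{3221}{23 \left(-988\right) + \frac{69}{37}} \left(- \frac{6791}{5192}\right) = - \frac{3221}{-22724 + \frac{69}{37}} \left(- \frac{6791}{5192}\right) = - \frac{3221}{- \frac{840719}{37}} \left(- \frac{6791}{5192}\right) = \left(-3221\right) \left(- \frac{37}{840719}\right) \left(- \frac{6791}{5192}\right) = \frac{119177}{840719} \left(- \frac{6791}{5192}\right) = - \frac{809331007}{4365013048}$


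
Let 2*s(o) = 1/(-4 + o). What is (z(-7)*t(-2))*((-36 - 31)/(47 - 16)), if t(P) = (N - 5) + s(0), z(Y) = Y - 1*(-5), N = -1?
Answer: -3283/124 ≈ -26.476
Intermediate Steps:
z(Y) = 5 + Y (z(Y) = Y + 5 = 5 + Y)
s(o) = 1/(2*(-4 + o))
t(P) = -49/8 (t(P) = (-1 - 5) + 1/(2*(-4 + 0)) = -6 + (1/2)/(-4) = -6 + (1/2)*(-1/4) = -6 - 1/8 = -49/8)
(z(-7)*t(-2))*((-36 - 31)/(47 - 16)) = ((5 - 7)*(-49/8))*((-36 - 31)/(47 - 16)) = (-2*(-49/8))*(-67/31) = 49*(-67*1/31)/4 = (49/4)*(-67/31) = -3283/124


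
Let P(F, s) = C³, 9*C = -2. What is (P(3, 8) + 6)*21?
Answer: 30562/243 ≈ 125.77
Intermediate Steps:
C = -2/9 (C = (⅑)*(-2) = -2/9 ≈ -0.22222)
P(F, s) = -8/729 (P(F, s) = (-2/9)³ = -8/729)
(P(3, 8) + 6)*21 = (-8/729 + 6)*21 = (4366/729)*21 = 30562/243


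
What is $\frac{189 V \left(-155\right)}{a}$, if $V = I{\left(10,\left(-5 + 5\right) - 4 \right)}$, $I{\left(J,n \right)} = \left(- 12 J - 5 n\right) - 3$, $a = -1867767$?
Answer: $- \frac{1005795}{622589} \approx -1.6155$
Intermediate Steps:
$I{\left(J,n \right)} = -3 - 12 J - 5 n$
$V = -103$ ($V = -3 - 120 - 5 \left(\left(-5 + 5\right) - 4\right) = -3 - 120 - 5 \left(0 - 4\right) = -3 - 120 - -20 = -3 - 120 + 20 = -103$)
$\frac{189 V \left(-155\right)}{a} = \frac{189 \left(-103\right) \left(-155\right)}{-1867767} = \left(-19467\right) \left(-155\right) \left(- \frac{1}{1867767}\right) = 3017385 \left(- \frac{1}{1867767}\right) = - \frac{1005795}{622589}$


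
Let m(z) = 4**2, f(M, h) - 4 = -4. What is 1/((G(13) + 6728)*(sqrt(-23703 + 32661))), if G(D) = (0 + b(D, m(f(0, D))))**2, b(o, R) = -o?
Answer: sqrt(8958)/61783326 ≈ 1.5319e-6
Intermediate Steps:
f(M, h) = 0 (f(M, h) = 4 - 4 = 0)
m(z) = 16
G(D) = D**2 (G(D) = (0 - D)**2 = (-D)**2 = D**2)
1/((G(13) + 6728)*(sqrt(-23703 + 32661))) = 1/((13**2 + 6728)*(sqrt(-23703 + 32661))) = 1/((169 + 6728)*(sqrt(8958))) = (sqrt(8958)/8958)/6897 = sqrt(8958)/61783326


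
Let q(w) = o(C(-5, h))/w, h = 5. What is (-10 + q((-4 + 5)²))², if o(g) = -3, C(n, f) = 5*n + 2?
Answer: 169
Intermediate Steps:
C(n, f) = 2 + 5*n
q(w) = -3/w
(-10 + q((-4 + 5)²))² = (-10 - 3/(-4 + 5)²)² = (-10 - 3/(1²))² = (-10 - 3/1)² = (-10 - 3*1)² = (-10 - 3)² = (-13)² = 169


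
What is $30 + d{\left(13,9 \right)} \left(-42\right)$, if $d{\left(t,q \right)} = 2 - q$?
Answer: $324$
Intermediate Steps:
$30 + d{\left(13,9 \right)} \left(-42\right) = 30 + \left(2 - 9\right) \left(-42\right) = 30 - -294 = 30 + 294 = 324$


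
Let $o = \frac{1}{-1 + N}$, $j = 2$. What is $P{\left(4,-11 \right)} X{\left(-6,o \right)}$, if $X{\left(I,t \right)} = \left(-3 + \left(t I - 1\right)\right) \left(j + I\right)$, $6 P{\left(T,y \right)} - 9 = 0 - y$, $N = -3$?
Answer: $\frac{100}{3} \approx 33.333$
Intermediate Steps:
$P{\left(T,y \right)} = \frac{3}{2} - \frac{y}{6}$ ($P{\left(T,y \right)} = \frac{3}{2} + \frac{0 - y}{6} = \frac{3}{2} + \frac{\left(-1\right) y}{6} = \frac{3}{2} - \frac{y}{6}$)
$o = - \frac{1}{4}$ ($o = \frac{1}{-1 - 3} = \frac{1}{-4} = - \frac{1}{4} \approx -0.25$)
$X{\left(I,t \right)} = \left(-4 + I t\right) \left(2 + I\right)$ ($X{\left(I,t \right)} = \left(-3 + \left(t I - 1\right)\right) \left(2 + I\right) = \left(-3 + \left(I t - 1\right)\right) \left(2 + I\right) = \left(-3 + \left(-1 + I t\right)\right) \left(2 + I\right) = \left(-4 + I t\right) \left(2 + I\right)$)
$P{\left(4,-11 \right)} X{\left(-6,o \right)} = \left(\frac{3}{2} - - \frac{11}{6}\right) \left(-8 - -24 - \frac{\left(-6\right)^{2}}{4} + 2 \left(-6\right) \left(- \frac{1}{4}\right)\right) = \left(\frac{3}{2} + \frac{11}{6}\right) \left(-8 + 24 - 9 + 3\right) = \frac{10 \left(-8 + 24 - 9 + 3\right)}{3} = \frac{10}{3} \cdot 10 = \frac{100}{3}$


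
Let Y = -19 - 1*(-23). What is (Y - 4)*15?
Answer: 0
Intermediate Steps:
Y = 4 (Y = -19 + 23 = 4)
(Y - 4)*15 = (4 - 4)*15 = 0*15 = 0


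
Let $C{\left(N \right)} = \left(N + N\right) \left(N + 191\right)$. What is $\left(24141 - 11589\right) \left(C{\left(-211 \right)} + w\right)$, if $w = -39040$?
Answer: $-384091200$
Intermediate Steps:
$C{\left(N \right)} = 2 N \left(191 + N\right)$
$\left(24141 - 11589\right) \left(C{\left(-211 \right)} + w\right) = \left(24141 - 11589\right) \left(2 \left(-211\right) \left(191 - 211\right) - 39040\right) = 12552 \left(2 \left(-211\right) \left(-20\right) - 39040\right) = 12552 \left(8440 - 39040\right) = 12552 \left(-30600\right) = -384091200$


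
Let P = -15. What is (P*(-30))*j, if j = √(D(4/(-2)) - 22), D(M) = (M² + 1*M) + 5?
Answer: 450*I*√15 ≈ 1742.8*I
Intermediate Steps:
D(M) = 5 + M + M² (D(M) = (M² + M) + 5 = (M + M²) + 5 = 5 + M + M²)
j = I*√15 (j = √((5 + 4/(-2) + (4/(-2))²) - 22) = √((5 + 4*(-½) + (4*(-½))²) - 22) = √((5 - 2 + (-2)²) - 22) = √((5 - 2 + 4) - 22) = √(7 - 22) = √(-15) = I*√15 ≈ 3.873*I)
(P*(-30))*j = (-15*(-30))*(I*√15) = 450*(I*√15) = 450*I*√15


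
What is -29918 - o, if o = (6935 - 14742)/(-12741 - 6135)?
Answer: -564739975/18876 ≈ -29918.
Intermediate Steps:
o = 7807/18876 (o = -7807/(-18876) = -7807*(-1/18876) = 7807/18876 ≈ 0.41359)
-29918 - o = -29918 - 1*7807/18876 = -29918 - 7807/18876 = -564739975/18876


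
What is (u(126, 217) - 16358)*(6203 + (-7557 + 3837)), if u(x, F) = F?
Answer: -40078103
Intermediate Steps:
(u(126, 217) - 16358)*(6203 + (-7557 + 3837)) = (217 - 16358)*(6203 + (-7557 + 3837)) = -16141*(6203 - 3720) = -16141*2483 = -40078103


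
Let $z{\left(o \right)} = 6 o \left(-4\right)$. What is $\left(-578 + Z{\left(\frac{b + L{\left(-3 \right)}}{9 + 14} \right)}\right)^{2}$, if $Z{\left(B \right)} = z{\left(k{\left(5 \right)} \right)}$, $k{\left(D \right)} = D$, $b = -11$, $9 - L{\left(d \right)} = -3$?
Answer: $487204$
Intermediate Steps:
$L{\left(d \right)} = 12$ ($L{\left(d \right)} = 9 - -3 = 9 + 3 = 12$)
$z{\left(o \right)} = - 24 o$
$Z{\left(B \right)} = -120$ ($Z{\left(B \right)} = \left(-24\right) 5 = -120$)
$\left(-578 + Z{\left(\frac{b + L{\left(-3 \right)}}{9 + 14} \right)}\right)^{2} = \left(-578 - 120\right)^{2} = \left(-698\right)^{2} = 487204$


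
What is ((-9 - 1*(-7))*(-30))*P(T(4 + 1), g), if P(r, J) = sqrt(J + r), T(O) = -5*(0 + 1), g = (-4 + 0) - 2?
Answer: 60*I*sqrt(11) ≈ 199.0*I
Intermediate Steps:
g = -6 (g = -4 - 2 = -6)
T(O) = -5 (T(O) = -5*1 = -5)
((-9 - 1*(-7))*(-30))*P(T(4 + 1), g) = ((-9 - 1*(-7))*(-30))*sqrt(-6 - 5) = ((-9 + 7)*(-30))*sqrt(-11) = (-2*(-30))*(I*sqrt(11)) = 60*(I*sqrt(11)) = 60*I*sqrt(11)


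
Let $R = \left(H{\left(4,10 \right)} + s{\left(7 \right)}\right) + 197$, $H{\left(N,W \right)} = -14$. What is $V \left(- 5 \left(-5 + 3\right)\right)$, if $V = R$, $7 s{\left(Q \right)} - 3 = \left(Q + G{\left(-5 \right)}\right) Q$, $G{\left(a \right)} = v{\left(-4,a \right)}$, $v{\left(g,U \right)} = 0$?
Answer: $\frac{13330}{7} \approx 1904.3$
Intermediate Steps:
$G{\left(a \right)} = 0$
$s{\left(Q \right)} = \frac{3}{7} + \frac{Q^{2}}{7}$ ($s{\left(Q \right)} = \frac{3}{7} + \frac{\left(Q + 0\right) Q}{7} = \frac{3}{7} + \frac{Q Q}{7} = \frac{3}{7} + \frac{Q^{2}}{7}$)
$R = \frac{1333}{7}$ ($R = \left(-14 + \left(\frac{3}{7} + \frac{7^{2}}{7}\right)\right) + 197 = \left(-14 + \left(\frac{3}{7} + \frac{1}{7} \cdot 49\right)\right) + 197 = \left(-14 + \left(\frac{3}{7} + 7\right)\right) + 197 = \left(-14 + \frac{52}{7}\right) + 197 = - \frac{46}{7} + 197 = \frac{1333}{7} \approx 190.43$)
$V = \frac{1333}{7} \approx 190.43$
$V \left(- 5 \left(-5 + 3\right)\right) = \frac{1333 \left(- 5 \left(-5 + 3\right)\right)}{7} = \frac{1333 \left(\left(-5\right) \left(-2\right)\right)}{7} = \frac{1333}{7} \cdot 10 = \frac{13330}{7}$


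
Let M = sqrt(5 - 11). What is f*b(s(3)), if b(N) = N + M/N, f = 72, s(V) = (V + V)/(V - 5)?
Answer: -216 - 24*I*sqrt(6) ≈ -216.0 - 58.788*I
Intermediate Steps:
M = I*sqrt(6) (M = sqrt(-6) = I*sqrt(6) ≈ 2.4495*I)
s(V) = 2*V/(-5 + V) (s(V) = (2*V)/(-5 + V) = 2*V/(-5 + V))
b(N) = N + I*sqrt(6)/N (b(N) = N + (I*sqrt(6))/N = N + I*sqrt(6)/N)
f*b(s(3)) = 72*(2*3/(-5 + 3) + I*sqrt(6)/((2*3/(-5 + 3)))) = 72*(2*3/(-2) + I*sqrt(6)/((2*3/(-2)))) = 72*(2*3*(-1/2) + I*sqrt(6)/((2*3*(-1/2)))) = 72*(-3 + I*sqrt(6)/(-3)) = 72*(-3 + I*sqrt(6)*(-1/3)) = 72*(-3 - I*sqrt(6)/3) = -216 - 24*I*sqrt(6)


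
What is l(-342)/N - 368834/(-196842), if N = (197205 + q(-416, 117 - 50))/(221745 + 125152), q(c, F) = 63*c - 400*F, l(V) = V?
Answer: -11649954397705/14192012937 ≈ -820.88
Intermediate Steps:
q(c, F) = -400*F + 63*c
N = 144197/346897 (N = (197205 + (-400*(117 - 50) + 63*(-416)))/(221745 + 125152) = (197205 + (-400*67 - 26208))/346897 = (197205 + (-26800 - 26208))*(1/346897) = (197205 - 53008)*(1/346897) = 144197*(1/346897) = 144197/346897 ≈ 0.41568)
l(-342)/N - 368834/(-196842) = -342/144197/346897 - 368834/(-196842) = -342*346897/144197 - 368834*(-1/196842) = -118638774/144197 + 184417/98421 = -11649954397705/14192012937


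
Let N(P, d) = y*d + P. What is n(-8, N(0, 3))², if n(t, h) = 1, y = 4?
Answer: 1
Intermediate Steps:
N(P, d) = P + 4*d (N(P, d) = 4*d + P = P + 4*d)
n(-8, N(0, 3))² = 1² = 1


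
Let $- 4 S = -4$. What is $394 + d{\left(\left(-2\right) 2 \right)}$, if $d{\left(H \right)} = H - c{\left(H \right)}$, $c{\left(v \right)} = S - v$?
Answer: $385$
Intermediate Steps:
$S = 1$ ($S = \left(- \frac{1}{4}\right) \left(-4\right) = 1$)
$c{\left(v \right)} = 1 - v$
$d{\left(H \right)} = -1 + 2 H$ ($d{\left(H \right)} = H - \left(1 - H\right) = H + \left(-1 + H\right) = -1 + 2 H$)
$394 + d{\left(\left(-2\right) 2 \right)} = 394 + \left(-1 + 2 \left(\left(-2\right) 2\right)\right) = 394 + \left(-1 + 2 \left(-4\right)\right) = 394 - 9 = 385$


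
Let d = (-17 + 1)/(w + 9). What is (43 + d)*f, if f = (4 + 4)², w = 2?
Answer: 29248/11 ≈ 2658.9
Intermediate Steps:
f = 64 (f = 8² = 64)
d = -16/11 (d = (-17 + 1)/(2 + 9) = -16/11 ≈ -1.4545)
(43 + d)*f = (43 - 16/11)*64 = (457/11)*64 = 29248/11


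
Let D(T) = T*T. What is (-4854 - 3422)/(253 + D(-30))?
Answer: -8276/1153 ≈ -7.1778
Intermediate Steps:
D(T) = T²
(-4854 - 3422)/(253 + D(-30)) = (-4854 - 3422)/(253 + (-30)²) = -8276/(253 + 900) = -8276/1153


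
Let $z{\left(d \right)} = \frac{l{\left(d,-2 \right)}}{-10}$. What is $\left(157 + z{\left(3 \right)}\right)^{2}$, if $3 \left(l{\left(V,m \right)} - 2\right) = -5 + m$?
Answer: $\frac{22193521}{900} \approx 24659.0$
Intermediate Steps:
$l{\left(V,m \right)} = \frac{1}{3} + \frac{m}{3}$ ($l{\left(V,m \right)} = 2 + \frac{-5 + m}{3} = 2 + \left(- \frac{5}{3} + \frac{m}{3}\right) = \frac{1}{3} + \frac{m}{3}$)
$z{\left(d \right)} = \frac{1}{30}$ ($z{\left(d \right)} = \frac{\frac{1}{3} + \frac{1}{3} \left(-2\right)}{-10} = \left(\frac{1}{3} - \frac{2}{3}\right) \left(- \frac{1}{10}\right) = \left(- \frac{1}{3}\right) \left(- \frac{1}{10}\right) = \frac{1}{30}$)
$\left(157 + z{\left(3 \right)}\right)^{2} = \left(157 + \frac{1}{30}\right)^{2} = \left(\frac{4711}{30}\right)^{2} = \frac{22193521}{900}$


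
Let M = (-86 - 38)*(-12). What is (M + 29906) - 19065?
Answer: 12329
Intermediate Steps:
M = 1488 (M = -124*(-12) = 1488)
(M + 29906) - 19065 = (1488 + 29906) - 19065 = 31394 - 19065 = 12329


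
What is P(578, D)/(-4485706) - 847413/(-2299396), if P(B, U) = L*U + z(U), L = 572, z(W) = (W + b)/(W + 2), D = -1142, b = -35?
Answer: 1511430199318097/2939608113569160 ≈ 0.51416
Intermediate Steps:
z(W) = (-35 + W)/(2 + W) (z(W) = (W - 35)/(W + 2) = (-35 + W)/(2 + W))
P(B, U) = 572*U + (-35 + U)/(2 + U)
P(578, D)/(-4485706) - 847413/(-2299396) = ((-35 - 1142 + 572*(-1142)*(2 - 1142))/(2 - 1142))/(-4485706) - 847413/(-2299396) = ((-35 - 1142 + 572*(-1142)*(-1140))/(-1140))*(-1/4485706) - 847413*(-1/2299396) = -(-35 - 1142 + 744675360)/1140*(-1/4485706) + 847413/2299396 = -1/1140*744674183*(-1/4485706) + 847413/2299396 = -744674183/1140*(-1/4485706) + 847413/2299396 = 744674183/5113704840 + 847413/2299396 = 1511430199318097/2939608113569160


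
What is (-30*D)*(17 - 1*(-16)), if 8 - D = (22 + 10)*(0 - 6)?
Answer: -198000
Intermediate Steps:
D = 200 (D = 8 - (22 + 10)*(0 - 6) = 8 - 32*(-6) = 8 - 1*(-192) = 8 + 192 = 200)
(-30*D)*(17 - 1*(-16)) = (-30*200)*(17 - 1*(-16)) = -6000*(17 + 16) = -6000*33 = -198000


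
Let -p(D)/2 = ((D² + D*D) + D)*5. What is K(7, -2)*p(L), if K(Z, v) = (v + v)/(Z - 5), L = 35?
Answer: 49700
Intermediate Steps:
K(Z, v) = 2*v/(-5 + Z) (K(Z, v) = (2*v)/(-5 + Z) = 2*v/(-5 + Z))
p(D) = -20*D² - 10*D (p(D) = -2*((D² + D*D) + D)*5 = -2*((D² + D²) + D)*5 = -2*(2*D² + D)*5 = -2*(D + 2*D²)*5 = -2*(5*D + 10*D²) = -20*D² - 10*D)
K(7, -2)*p(L) = (2*(-2)/(-5 + 7))*(-10*35*(1 + 2*35)) = (2*(-2)/2)*(-10*35*(1 + 70)) = (2*(-2)*(½))*(-10*35*71) = -2*(-24850) = 49700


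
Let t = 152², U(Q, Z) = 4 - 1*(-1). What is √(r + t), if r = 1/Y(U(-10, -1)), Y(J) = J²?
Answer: √577601/5 ≈ 152.00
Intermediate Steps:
U(Q, Z) = 5 (U(Q, Z) = 4 + 1 = 5)
t = 23104
r = 1/25 (r = 1/(5²) = 1/25 ≈ 0.040000)
√(r + t) = √(1/25 + 23104) = √(577601/25) = √577601/5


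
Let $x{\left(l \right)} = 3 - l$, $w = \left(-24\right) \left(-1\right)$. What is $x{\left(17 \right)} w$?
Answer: $-336$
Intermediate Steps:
$w = 24$
$x{\left(17 \right)} w = \left(3 - 17\right) 24 = \left(-14\right) 24 = -336$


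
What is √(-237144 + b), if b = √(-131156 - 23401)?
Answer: √(-237144 + 3*I*√17173) ≈ 0.404 + 486.97*I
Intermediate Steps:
b = 3*I*√17173 (b = √(-154557) = 3*I*√17173 ≈ 393.14*I)
√(-237144 + b) = √(-237144 + 3*I*√17173)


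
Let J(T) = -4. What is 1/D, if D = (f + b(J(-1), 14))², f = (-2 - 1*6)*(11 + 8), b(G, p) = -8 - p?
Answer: 1/30276 ≈ 3.3029e-5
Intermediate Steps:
f = -152 (f = (-2 - 6)*19 = -8*19 = -152)
D = 30276 (D = (-152 + (-8 - 1*14))² = (-152 + (-8 - 14))² = (-152 - 22)² = (-174)² = 30276)
1/D = 1/30276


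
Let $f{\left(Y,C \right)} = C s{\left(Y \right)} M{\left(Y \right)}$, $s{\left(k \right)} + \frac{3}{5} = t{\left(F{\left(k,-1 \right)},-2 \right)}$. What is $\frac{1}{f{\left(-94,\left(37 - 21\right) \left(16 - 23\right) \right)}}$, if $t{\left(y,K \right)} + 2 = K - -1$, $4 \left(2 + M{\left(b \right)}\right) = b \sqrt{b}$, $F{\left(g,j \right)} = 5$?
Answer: $- \frac{5}{52330824} + \frac{235 i \sqrt{94}}{209323296} \approx -9.5546 \cdot 10^{-8} + 1.0885 \cdot 10^{-5} i$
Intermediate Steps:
$M{\left(b \right)} = -2 + \frac{b^{\frac{3}{2}}}{4}$ ($M{\left(b \right)} = -2 + \frac{b \sqrt{b}}{4} = -2 + \frac{b^{\frac{3}{2}}}{4}$)
$t{\left(y,K \right)} = -1 + K$ ($t{\left(y,K \right)} = -2 + \left(K - -1\right) = -2 + \left(K + 1\right) = -2 + \left(1 + K\right) = -1 + K$)
$s{\left(k \right)} = - \frac{18}{5}$ ($s{\left(k \right)} = - \frac{3}{5} - 3 = - \frac{18}{5}$)
$f{\left(Y,C \right)} = - \frac{18 C \left(-2 + \frac{Y^{\frac{3}{2}}}{4}\right)}{5}$ ($f{\left(Y,C \right)} = C \left(- \frac{18}{5}\right) \left(-2 + \frac{Y^{\frac{3}{2}}}{4}\right) = - \frac{18 C}{5} \left(-2 + \frac{Y^{\frac{3}{2}}}{4}\right) = - \frac{18 C \left(-2 + \frac{Y^{\frac{3}{2}}}{4}\right)}{5}$)
$\frac{1}{f{\left(-94,\left(37 - 21\right) \left(16 - 23\right) \right)}} = \frac{1}{\frac{9}{10} \left(37 - 21\right) \left(16 - 23\right) \left(8 - \left(-94\right)^{\frac{3}{2}}\right)} = \frac{1}{\frac{9}{10} \cdot 16 \left(-7\right) \left(8 - - 94 i \sqrt{94}\right)} = \frac{1}{\frac{9}{10} \left(-112\right) \left(8 + 94 i \sqrt{94}\right)} = \frac{1}{- \frac{4032}{5} - \frac{47376 i \sqrt{94}}{5}}$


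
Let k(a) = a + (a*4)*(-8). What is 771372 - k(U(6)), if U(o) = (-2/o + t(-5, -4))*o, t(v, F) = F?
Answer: 770566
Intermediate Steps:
U(o) = o*(-4 - 2/o) (U(o) = (-2/o - 4)*o = (-4 - 2/o)*o = o*(-4 - 2/o))
k(a) = -31*a (k(a) = a + (4*a)*(-8) = a - 32*a = -31*a)
771372 - k(U(6)) = 771372 - (-31)*(-2 - 4*6) = 771372 - (-31)*(-2 - 24) = 771372 - (-31)*(-26) = 771372 - 1*806 = 771372 - 806 = 770566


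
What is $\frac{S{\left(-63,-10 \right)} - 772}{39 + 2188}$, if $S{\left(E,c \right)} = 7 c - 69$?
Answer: $- \frac{911}{2227} \approx -0.40907$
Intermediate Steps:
$S{\left(E,c \right)} = -69 + 7 c$
$\frac{S{\left(-63,-10 \right)} - 772}{39 + 2188} = \frac{\left(-69 + 7 \left(-10\right)\right) - 772}{39 + 2188} = \frac{\left(-69 - 70\right) - 772}{2227} = \left(-139 - 772\right) \frac{1}{2227} = \left(-911\right) \frac{1}{2227} = - \frac{911}{2227}$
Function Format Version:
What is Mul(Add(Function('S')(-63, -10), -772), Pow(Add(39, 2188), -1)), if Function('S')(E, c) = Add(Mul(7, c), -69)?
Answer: Rational(-911, 2227) ≈ -0.40907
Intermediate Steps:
Function('S')(E, c) = Add(-69, Mul(7, c))
Mul(Add(Function('S')(-63, -10), -772), Pow(Add(39, 2188), -1)) = Mul(Add(Add(-69, Mul(7, -10)), -772), Pow(Add(39, 2188), -1)) = Mul(Add(Add(-69, -70), -772), Pow(2227, -1)) = Mul(Add(-139, -772), Rational(1, 2227)) = Mul(-911, Rational(1, 2227)) = Rational(-911, 2227)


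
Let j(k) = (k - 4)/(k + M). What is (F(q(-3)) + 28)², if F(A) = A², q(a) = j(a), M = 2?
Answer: 5929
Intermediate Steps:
j(k) = (-4 + k)/(2 + k) (j(k) = (k - 4)/(k + 2) = (-4 + k)/(2 + k))
q(a) = (-4 + a)/(2 + a)
(F(q(-3)) + 28)² = (((-4 - 3)/(2 - 3))² + 28)² = ((-7/(-1))² + 28)² = ((-1*(-7))² + 28)² = (7² + 28)² = (49 + 28)² = 77² = 5929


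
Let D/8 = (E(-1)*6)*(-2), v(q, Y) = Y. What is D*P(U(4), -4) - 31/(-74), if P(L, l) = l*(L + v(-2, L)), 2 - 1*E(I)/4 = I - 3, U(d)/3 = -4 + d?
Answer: 31/74 ≈ 0.41892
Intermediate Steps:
U(d) = -12 + 3*d (U(d) = 3*(-4 + d) = -12 + 3*d)
E(I) = 20 - 4*I (E(I) = 8 - 4*(I - 3) = 8 - 4*(-3 + I) = 8 + (12 - 4*I) = 20 - 4*I)
D = -2304 (D = 8*(((20 - 4*(-1))*6)*(-2)) = 8*(((20 + 4)*6)*(-2)) = 8*((24*6)*(-2)) = 8*(144*(-2)) = 8*(-288) = -2304)
P(L, l) = 2*L*l (P(L, l) = l*(L + L) = l*(2*L) = 2*L*l)
D*P(U(4), -4) - 31/(-74) = -4608*(-12 + 3*4)*(-4) - 31/(-74) = -4608*(-12 + 12)*(-4) - 31*(-1/74) = -4608*0*(-4) + 31/74 = -2304*0 + 31/74 = 0 + 31/74 = 31/74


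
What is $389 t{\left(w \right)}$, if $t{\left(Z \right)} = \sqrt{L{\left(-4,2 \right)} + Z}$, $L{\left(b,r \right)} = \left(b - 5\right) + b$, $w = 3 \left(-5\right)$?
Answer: $778 i \sqrt{7} \approx 2058.4 i$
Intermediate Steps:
$w = -15$
$L{\left(b,r \right)} = -5 + 2 b$ ($L{\left(b,r \right)} = \left(-5 + b\right) + b = -5 + 2 b$)
$t{\left(Z \right)} = \sqrt{-13 + Z}$ ($t{\left(Z \right)} = \sqrt{\left(-5 + 2 \left(-4\right)\right) + Z} = \sqrt{\left(-5 - 8\right) + Z} = \sqrt{-13 + Z}$)
$389 t{\left(w \right)} = 389 \sqrt{-13 - 15} = 389 \sqrt{-28} = 389 \cdot 2 i \sqrt{7} = 778 i \sqrt{7}$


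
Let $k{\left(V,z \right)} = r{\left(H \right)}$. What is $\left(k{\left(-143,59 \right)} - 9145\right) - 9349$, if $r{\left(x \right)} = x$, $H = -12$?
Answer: $-18506$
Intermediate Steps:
$k{\left(V,z \right)} = -12$
$\left(k{\left(-143,59 \right)} - 9145\right) - 9349 = \left(-12 - 9145\right) - 9349 = -9157 - 9349 = -18506$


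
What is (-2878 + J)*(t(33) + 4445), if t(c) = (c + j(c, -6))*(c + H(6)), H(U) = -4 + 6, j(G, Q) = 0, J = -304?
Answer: -17819200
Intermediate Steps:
H(U) = 2
t(c) = c*(2 + c) (t(c) = (c + 0)*(c + 2) = c*(2 + c))
(-2878 + J)*(t(33) + 4445) = (-2878 - 304)*(33*(2 + 33) + 4445) = -3182*(33*35 + 4445) = -3182*(1155 + 4445) = -3182*5600 = -17819200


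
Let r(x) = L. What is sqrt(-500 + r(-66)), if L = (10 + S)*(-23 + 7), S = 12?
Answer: 2*I*sqrt(213) ≈ 29.189*I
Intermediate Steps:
L = -352 (L = (10 + 12)*(-23 + 7) = 22*(-16) = -352)
r(x) = -352
sqrt(-500 + r(-66)) = sqrt(-500 - 352) = sqrt(-852) = 2*I*sqrt(213)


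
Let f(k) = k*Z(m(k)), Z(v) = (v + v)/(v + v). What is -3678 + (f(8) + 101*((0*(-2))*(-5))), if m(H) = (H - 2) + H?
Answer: -3670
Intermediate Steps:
m(H) = -2 + 2*H (m(H) = (-2 + H) + H = -2 + 2*H)
Z(v) = 1 (Z(v) = (2*v)/((2*v)) = (2*v)*(1/(2*v)) = 1)
f(k) = k (f(k) = k*1 = k)
-3678 + (f(8) + 101*((0*(-2))*(-5))) = -3678 + (8 + 101*((0*(-2))*(-5))) = -3678 + (8 + 101*(0*(-5))) = -3678 + (8 + 101*0) = -3678 + (8 + 0) = -3678 + 8 = -3670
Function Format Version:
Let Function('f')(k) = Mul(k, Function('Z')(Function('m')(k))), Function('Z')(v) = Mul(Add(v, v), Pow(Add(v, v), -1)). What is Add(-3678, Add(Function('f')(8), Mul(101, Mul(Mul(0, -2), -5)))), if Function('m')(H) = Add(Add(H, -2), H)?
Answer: -3670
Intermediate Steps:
Function('m')(H) = Add(-2, Mul(2, H)) (Function('m')(H) = Add(Add(-2, H), H) = Add(-2, Mul(2, H)))
Function('Z')(v) = 1 (Function('Z')(v) = Mul(Mul(2, v), Pow(Mul(2, v), -1)) = Mul(Mul(2, v), Mul(Rational(1, 2), Pow(v, -1))) = 1)
Function('f')(k) = k (Function('f')(k) = Mul(k, 1) = k)
Add(-3678, Add(Function('f')(8), Mul(101, Mul(Mul(0, -2), -5)))) = Add(-3678, Add(8, Mul(101, Mul(Mul(0, -2), -5)))) = Add(-3678, Add(8, Mul(101, Mul(0, -5)))) = Add(-3678, Add(8, Mul(101, 0))) = Add(-3678, Add(8, 0)) = Add(-3678, 8) = -3670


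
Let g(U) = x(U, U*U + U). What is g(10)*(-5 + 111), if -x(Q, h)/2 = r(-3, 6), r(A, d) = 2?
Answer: -424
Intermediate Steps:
x(Q, h) = -4 (x(Q, h) = -2*2 = -4)
g(U) = -4
g(10)*(-5 + 111) = -4*(-5 + 111) = -4*106 = -424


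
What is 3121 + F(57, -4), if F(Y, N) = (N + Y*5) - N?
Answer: 3406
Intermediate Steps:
F(Y, N) = 5*Y (F(Y, N) = (N + 5*Y) - N = 5*Y)
3121 + F(57, -4) = 3121 + 5*57 = 3121 + 285 = 3406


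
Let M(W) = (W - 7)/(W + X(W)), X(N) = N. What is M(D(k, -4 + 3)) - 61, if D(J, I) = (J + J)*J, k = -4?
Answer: -3879/64 ≈ -60.609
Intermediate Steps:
D(J, I) = 2*J² (D(J, I) = (2*J)*J = 2*J²)
M(W) = (-7 + W)/(2*W) (M(W) = (W - 7)/(W + W) = (-7 + W)/((2*W)) = (-7 + W)*(1/(2*W)) = (-7 + W)/(2*W))
M(D(k, -4 + 3)) - 61 = (-7 + 2*(-4)²)/(2*((2*(-4)²))) - 61 = (-7 + 2*16)/(2*((2*16))) - 61 = (½)*(-7 + 32)/32 - 61 = (½)*(1/32)*25 - 61 = 25/64 - 61 = -3879/64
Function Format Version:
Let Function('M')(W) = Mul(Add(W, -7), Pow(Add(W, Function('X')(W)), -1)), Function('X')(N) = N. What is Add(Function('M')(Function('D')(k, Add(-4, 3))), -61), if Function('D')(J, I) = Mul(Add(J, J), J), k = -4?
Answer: Rational(-3879, 64) ≈ -60.609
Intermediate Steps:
Function('D')(J, I) = Mul(2, Pow(J, 2)) (Function('D')(J, I) = Mul(Mul(2, J), J) = Mul(2, Pow(J, 2)))
Function('M')(W) = Mul(Rational(1, 2), Pow(W, -1), Add(-7, W)) (Function('M')(W) = Mul(Add(W, -7), Pow(Add(W, W), -1)) = Mul(Add(-7, W), Pow(Mul(2, W), -1)) = Mul(Add(-7, W), Mul(Rational(1, 2), Pow(W, -1))) = Mul(Rational(1, 2), Pow(W, -1), Add(-7, W)))
Add(Function('M')(Function('D')(k, Add(-4, 3))), -61) = Add(Mul(Rational(1, 2), Pow(Mul(2, Pow(-4, 2)), -1), Add(-7, Mul(2, Pow(-4, 2)))), -61) = Add(Mul(Rational(1, 2), Pow(Mul(2, 16), -1), Add(-7, Mul(2, 16))), -61) = Add(Mul(Rational(1, 2), Pow(32, -1), Add(-7, 32)), -61) = Add(Mul(Rational(1, 2), Rational(1, 32), 25), -61) = Add(Rational(25, 64), -61) = Rational(-3879, 64)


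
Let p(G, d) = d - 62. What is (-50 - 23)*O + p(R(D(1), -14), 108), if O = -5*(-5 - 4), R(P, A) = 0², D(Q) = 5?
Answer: -3239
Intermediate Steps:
R(P, A) = 0
p(G, d) = -62 + d
O = 45 (O = -5*(-9) = 45)
(-50 - 23)*O + p(R(D(1), -14), 108) = (-50 - 23)*45 + (-62 + 108) = -73*45 + 46 = -3285 + 46 = -3239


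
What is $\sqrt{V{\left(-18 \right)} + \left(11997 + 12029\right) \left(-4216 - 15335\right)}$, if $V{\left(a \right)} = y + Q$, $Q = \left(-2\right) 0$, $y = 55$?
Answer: $i \sqrt{469732271} \approx 21673.0 i$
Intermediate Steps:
$Q = 0$
$V{\left(a \right)} = 55$ ($V{\left(a \right)} = 55 + 0 = 55$)
$\sqrt{V{\left(-18 \right)} + \left(11997 + 12029\right) \left(-4216 - 15335\right)} = \sqrt{55 + \left(11997 + 12029\right) \left(-4216 - 15335\right)} = \sqrt{55 + 24026 \left(-19551\right)} = \sqrt{55 - 469732326} = \sqrt{-469732271} = i \sqrt{469732271}$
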